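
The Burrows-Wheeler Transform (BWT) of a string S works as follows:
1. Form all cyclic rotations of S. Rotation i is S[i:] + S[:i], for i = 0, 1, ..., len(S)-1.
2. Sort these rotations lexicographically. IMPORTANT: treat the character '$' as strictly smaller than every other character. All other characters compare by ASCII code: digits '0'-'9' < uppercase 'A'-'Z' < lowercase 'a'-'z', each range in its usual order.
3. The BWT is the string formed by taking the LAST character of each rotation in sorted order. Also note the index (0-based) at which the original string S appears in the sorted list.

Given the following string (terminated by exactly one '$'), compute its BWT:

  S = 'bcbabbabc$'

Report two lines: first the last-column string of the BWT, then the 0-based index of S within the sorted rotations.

All 10 rotations (rotation i = S[i:]+S[:i]):
  rot[0] = bcbabbabc$
  rot[1] = cbabbabc$b
  rot[2] = babbabc$bc
  rot[3] = abbabc$bcb
  rot[4] = bbabc$bcba
  rot[5] = babc$bcbab
  rot[6] = abc$bcbabb
  rot[7] = bc$bcbabba
  rot[8] = c$bcbabbab
  rot[9] = $bcbabbabc
Sorted (with $ < everything):
  sorted[0] = $bcbabbabc  (last char: 'c')
  sorted[1] = abbabc$bcb  (last char: 'b')
  sorted[2] = abc$bcbabb  (last char: 'b')
  sorted[3] = babbabc$bc  (last char: 'c')
  sorted[4] = babc$bcbab  (last char: 'b')
  sorted[5] = bbabc$bcba  (last char: 'a')
  sorted[6] = bc$bcbabba  (last char: 'a')
  sorted[7] = bcbabbabc$  (last char: '$')
  sorted[8] = c$bcbabbab  (last char: 'b')
  sorted[9] = cbabbabc$b  (last char: 'b')
Last column: cbbcbaa$bb
Original string S is at sorted index 7

Answer: cbbcbaa$bb
7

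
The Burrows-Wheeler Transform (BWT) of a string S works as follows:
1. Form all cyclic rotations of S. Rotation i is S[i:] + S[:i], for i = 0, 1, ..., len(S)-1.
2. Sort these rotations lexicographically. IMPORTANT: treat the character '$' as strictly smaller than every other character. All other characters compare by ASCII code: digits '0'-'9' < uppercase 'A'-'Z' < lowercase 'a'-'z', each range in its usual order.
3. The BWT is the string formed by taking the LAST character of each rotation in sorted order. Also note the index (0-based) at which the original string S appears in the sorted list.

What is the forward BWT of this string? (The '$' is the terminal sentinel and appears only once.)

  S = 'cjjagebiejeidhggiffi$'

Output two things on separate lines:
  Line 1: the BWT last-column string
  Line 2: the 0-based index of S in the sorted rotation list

Answer: ije$igjiifahgdfebgjec
3

Derivation:
All 21 rotations (rotation i = S[i:]+S[:i]):
  rot[0] = cjjagebiejeidhggiffi$
  rot[1] = jjagebiejeidhggiffi$c
  rot[2] = jagebiejeidhggiffi$cj
  rot[3] = agebiejeidhggiffi$cjj
  rot[4] = gebiejeidhggiffi$cjja
  rot[5] = ebiejeidhggiffi$cjjag
  rot[6] = biejeidhggiffi$cjjage
  rot[7] = iejeidhggiffi$cjjageb
  rot[8] = ejeidhggiffi$cjjagebi
  rot[9] = jeidhggiffi$cjjagebie
  rot[10] = eidhggiffi$cjjagebiej
  rot[11] = idhggiffi$cjjagebieje
  rot[12] = dhggiffi$cjjagebiejei
  rot[13] = hggiffi$cjjagebiejeid
  rot[14] = ggiffi$cjjagebiejeidh
  rot[15] = giffi$cjjagebiejeidhg
  rot[16] = iffi$cjjagebiejeidhgg
  rot[17] = ffi$cjjagebiejeidhggi
  rot[18] = fi$cjjagebiejeidhggif
  rot[19] = i$cjjagebiejeidhggiff
  rot[20] = $cjjagebiejeidhggiffi
Sorted (with $ < everything):
  sorted[0] = $cjjagebiejeidhggiffi  (last char: 'i')
  sorted[1] = agebiejeidhggiffi$cjj  (last char: 'j')
  sorted[2] = biejeidhggiffi$cjjage  (last char: 'e')
  sorted[3] = cjjagebiejeidhggiffi$  (last char: '$')
  sorted[4] = dhggiffi$cjjagebiejei  (last char: 'i')
  sorted[5] = ebiejeidhggiffi$cjjag  (last char: 'g')
  sorted[6] = eidhggiffi$cjjagebiej  (last char: 'j')
  sorted[7] = ejeidhggiffi$cjjagebi  (last char: 'i')
  sorted[8] = ffi$cjjagebiejeidhggi  (last char: 'i')
  sorted[9] = fi$cjjagebiejeidhggif  (last char: 'f')
  sorted[10] = gebiejeidhggiffi$cjja  (last char: 'a')
  sorted[11] = ggiffi$cjjagebiejeidh  (last char: 'h')
  sorted[12] = giffi$cjjagebiejeidhg  (last char: 'g')
  sorted[13] = hggiffi$cjjagebiejeid  (last char: 'd')
  sorted[14] = i$cjjagebiejeidhggiff  (last char: 'f')
  sorted[15] = idhggiffi$cjjagebieje  (last char: 'e')
  sorted[16] = iejeidhggiffi$cjjageb  (last char: 'b')
  sorted[17] = iffi$cjjagebiejeidhgg  (last char: 'g')
  sorted[18] = jagebiejeidhggiffi$cj  (last char: 'j')
  sorted[19] = jeidhggiffi$cjjagebie  (last char: 'e')
  sorted[20] = jjagebiejeidhggiffi$c  (last char: 'c')
Last column: ije$igjiifahgdfebgjec
Original string S is at sorted index 3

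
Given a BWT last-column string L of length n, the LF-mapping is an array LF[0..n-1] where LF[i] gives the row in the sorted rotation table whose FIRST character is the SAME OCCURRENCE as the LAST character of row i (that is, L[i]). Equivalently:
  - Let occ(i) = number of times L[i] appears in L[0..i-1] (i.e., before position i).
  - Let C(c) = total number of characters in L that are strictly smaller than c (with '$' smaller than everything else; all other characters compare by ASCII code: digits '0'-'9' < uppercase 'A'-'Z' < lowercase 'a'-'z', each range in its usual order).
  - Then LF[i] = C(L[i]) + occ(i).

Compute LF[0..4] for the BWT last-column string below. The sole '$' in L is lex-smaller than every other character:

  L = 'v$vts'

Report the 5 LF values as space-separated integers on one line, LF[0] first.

Answer: 3 0 4 2 1

Derivation:
Char counts: '$':1, 's':1, 't':1, 'v':2
C (first-col start): C('$')=0, C('s')=1, C('t')=2, C('v')=3
L[0]='v': occ=0, LF[0]=C('v')+0=3+0=3
L[1]='$': occ=0, LF[1]=C('$')+0=0+0=0
L[2]='v': occ=1, LF[2]=C('v')+1=3+1=4
L[3]='t': occ=0, LF[3]=C('t')+0=2+0=2
L[4]='s': occ=0, LF[4]=C('s')+0=1+0=1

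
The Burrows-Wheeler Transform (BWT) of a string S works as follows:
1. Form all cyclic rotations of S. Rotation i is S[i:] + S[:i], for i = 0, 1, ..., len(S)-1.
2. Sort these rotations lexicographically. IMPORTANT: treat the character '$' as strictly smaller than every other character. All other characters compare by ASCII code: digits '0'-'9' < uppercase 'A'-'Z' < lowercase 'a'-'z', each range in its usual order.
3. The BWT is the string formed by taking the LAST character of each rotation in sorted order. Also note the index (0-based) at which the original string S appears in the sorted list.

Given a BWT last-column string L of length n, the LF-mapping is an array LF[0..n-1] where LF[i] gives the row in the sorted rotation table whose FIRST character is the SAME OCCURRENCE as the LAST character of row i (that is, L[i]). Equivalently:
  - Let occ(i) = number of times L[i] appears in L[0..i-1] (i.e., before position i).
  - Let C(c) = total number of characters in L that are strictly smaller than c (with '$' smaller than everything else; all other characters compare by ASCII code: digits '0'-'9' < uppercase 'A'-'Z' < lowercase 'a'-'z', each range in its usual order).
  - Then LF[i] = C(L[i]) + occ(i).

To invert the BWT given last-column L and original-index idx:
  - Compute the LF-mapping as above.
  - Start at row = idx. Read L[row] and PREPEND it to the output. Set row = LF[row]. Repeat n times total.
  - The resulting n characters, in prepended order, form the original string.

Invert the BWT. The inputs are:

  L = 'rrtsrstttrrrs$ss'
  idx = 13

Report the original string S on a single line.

LF mapping: 1 2 12 7 3 8 13 14 15 4 5 6 9 0 10 11
Walk LF starting at row 13, prepending L[row]:
  step 1: row=13, L[13]='$', prepend. Next row=LF[13]=0
  step 2: row=0, L[0]='r', prepend. Next row=LF[0]=1
  step 3: row=1, L[1]='r', prepend. Next row=LF[1]=2
  step 4: row=2, L[2]='t', prepend. Next row=LF[2]=12
  step 5: row=12, L[12]='s', prepend. Next row=LF[12]=9
  step 6: row=9, L[9]='r', prepend. Next row=LF[9]=4
  step 7: row=4, L[4]='r', prepend. Next row=LF[4]=3
  step 8: row=3, L[3]='s', prepend. Next row=LF[3]=7
  step 9: row=7, L[7]='t', prepend. Next row=LF[7]=14
  step 10: row=14, L[14]='s', prepend. Next row=LF[14]=10
  step 11: row=10, L[10]='r', prepend. Next row=LF[10]=5
  step 12: row=5, L[5]='s', prepend. Next row=LF[5]=8
  step 13: row=8, L[8]='t', prepend. Next row=LF[8]=15
  step 14: row=15, L[15]='s', prepend. Next row=LF[15]=11
  step 15: row=11, L[11]='r', prepend. Next row=LF[11]=6
  step 16: row=6, L[6]='t', prepend. Next row=LF[6]=13
Reversed output: trstsrstsrrstrr$

Answer: trstsrstsrrstrr$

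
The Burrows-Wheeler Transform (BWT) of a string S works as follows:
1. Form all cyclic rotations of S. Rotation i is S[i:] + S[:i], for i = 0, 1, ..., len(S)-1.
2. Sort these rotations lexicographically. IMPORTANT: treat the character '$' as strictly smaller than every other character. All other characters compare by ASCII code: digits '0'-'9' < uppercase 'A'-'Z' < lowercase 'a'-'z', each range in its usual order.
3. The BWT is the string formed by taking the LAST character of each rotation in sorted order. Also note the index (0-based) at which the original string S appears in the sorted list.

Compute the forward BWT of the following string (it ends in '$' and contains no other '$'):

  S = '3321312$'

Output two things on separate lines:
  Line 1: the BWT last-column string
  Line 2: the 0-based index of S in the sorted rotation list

All 8 rotations (rotation i = S[i:]+S[:i]):
  rot[0] = 3321312$
  rot[1] = 321312$3
  rot[2] = 21312$33
  rot[3] = 1312$332
  rot[4] = 312$3321
  rot[5] = 12$33213
  rot[6] = 2$332131
  rot[7] = $3321312
Sorted (with $ < everything):
  sorted[0] = $3321312  (last char: '2')
  sorted[1] = 12$33213  (last char: '3')
  sorted[2] = 1312$332  (last char: '2')
  sorted[3] = 2$332131  (last char: '1')
  sorted[4] = 21312$33  (last char: '3')
  sorted[5] = 312$3321  (last char: '1')
  sorted[6] = 321312$3  (last char: '3')
  sorted[7] = 3321312$  (last char: '$')
Last column: 2321313$
Original string S is at sorted index 7

Answer: 2321313$
7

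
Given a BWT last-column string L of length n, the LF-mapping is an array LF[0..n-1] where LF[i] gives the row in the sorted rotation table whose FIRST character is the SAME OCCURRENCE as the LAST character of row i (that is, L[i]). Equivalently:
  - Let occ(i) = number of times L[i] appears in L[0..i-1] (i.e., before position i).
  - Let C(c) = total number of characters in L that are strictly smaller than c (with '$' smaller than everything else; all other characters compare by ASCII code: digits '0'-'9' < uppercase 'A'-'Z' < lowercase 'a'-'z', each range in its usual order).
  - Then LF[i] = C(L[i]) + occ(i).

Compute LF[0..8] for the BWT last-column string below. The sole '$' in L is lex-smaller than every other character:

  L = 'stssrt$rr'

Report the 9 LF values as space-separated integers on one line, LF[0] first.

Char counts: '$':1, 'r':3, 's':3, 't':2
C (first-col start): C('$')=0, C('r')=1, C('s')=4, C('t')=7
L[0]='s': occ=0, LF[0]=C('s')+0=4+0=4
L[1]='t': occ=0, LF[1]=C('t')+0=7+0=7
L[2]='s': occ=1, LF[2]=C('s')+1=4+1=5
L[3]='s': occ=2, LF[3]=C('s')+2=4+2=6
L[4]='r': occ=0, LF[4]=C('r')+0=1+0=1
L[5]='t': occ=1, LF[5]=C('t')+1=7+1=8
L[6]='$': occ=0, LF[6]=C('$')+0=0+0=0
L[7]='r': occ=1, LF[7]=C('r')+1=1+1=2
L[8]='r': occ=2, LF[8]=C('r')+2=1+2=3

Answer: 4 7 5 6 1 8 0 2 3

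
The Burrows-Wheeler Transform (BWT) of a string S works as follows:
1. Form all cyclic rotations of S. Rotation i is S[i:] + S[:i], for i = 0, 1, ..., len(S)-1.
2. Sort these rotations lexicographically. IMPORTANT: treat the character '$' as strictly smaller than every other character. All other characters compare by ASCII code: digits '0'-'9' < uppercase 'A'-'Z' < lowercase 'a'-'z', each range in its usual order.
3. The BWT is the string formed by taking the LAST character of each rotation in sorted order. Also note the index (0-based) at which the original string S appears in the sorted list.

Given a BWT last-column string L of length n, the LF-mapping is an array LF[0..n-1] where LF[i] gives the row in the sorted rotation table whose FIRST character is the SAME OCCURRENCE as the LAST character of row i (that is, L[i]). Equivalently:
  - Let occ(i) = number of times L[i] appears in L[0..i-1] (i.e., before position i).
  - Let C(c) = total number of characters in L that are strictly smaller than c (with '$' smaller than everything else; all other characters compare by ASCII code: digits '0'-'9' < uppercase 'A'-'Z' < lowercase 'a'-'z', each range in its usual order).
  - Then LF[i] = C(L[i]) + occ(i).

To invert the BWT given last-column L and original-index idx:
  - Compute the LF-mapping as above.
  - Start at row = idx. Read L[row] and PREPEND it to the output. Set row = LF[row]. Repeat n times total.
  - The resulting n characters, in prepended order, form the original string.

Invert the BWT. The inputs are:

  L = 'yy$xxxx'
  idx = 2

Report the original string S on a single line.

LF mapping: 5 6 0 1 2 3 4
Walk LF starting at row 2, prepending L[row]:
  step 1: row=2, L[2]='$', prepend. Next row=LF[2]=0
  step 2: row=0, L[0]='y', prepend. Next row=LF[0]=5
  step 3: row=5, L[5]='x', prepend. Next row=LF[5]=3
  step 4: row=3, L[3]='x', prepend. Next row=LF[3]=1
  step 5: row=1, L[1]='y', prepend. Next row=LF[1]=6
  step 6: row=6, L[6]='x', prepend. Next row=LF[6]=4
  step 7: row=4, L[4]='x', prepend. Next row=LF[4]=2
Reversed output: xxyxxy$

Answer: xxyxxy$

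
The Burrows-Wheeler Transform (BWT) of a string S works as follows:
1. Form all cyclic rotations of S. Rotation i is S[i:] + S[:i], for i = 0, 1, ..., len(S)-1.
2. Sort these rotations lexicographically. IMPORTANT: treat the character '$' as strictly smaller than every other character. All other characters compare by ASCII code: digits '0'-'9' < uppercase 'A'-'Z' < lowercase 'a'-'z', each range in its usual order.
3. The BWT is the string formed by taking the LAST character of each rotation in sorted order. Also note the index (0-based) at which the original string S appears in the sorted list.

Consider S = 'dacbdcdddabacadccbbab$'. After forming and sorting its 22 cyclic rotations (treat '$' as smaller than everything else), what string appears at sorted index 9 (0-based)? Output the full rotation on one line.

All 22 rotations (rotation i = S[i:]+S[:i]):
  rot[0] = dacbdcdddabacadccbbab$
  rot[1] = acbdcdddabacadccbbab$d
  rot[2] = cbdcdddabacadccbbab$da
  rot[3] = bdcdddabacadccbbab$dac
  rot[4] = dcdddabacadccbbab$dacb
  rot[5] = cdddabacadccbbab$dacbd
  rot[6] = dddabacadccbbab$dacbdc
  rot[7] = ddabacadccbbab$dacbdcd
  rot[8] = dabacadccbbab$dacbdcdd
  rot[9] = abacadccbbab$dacbdcddd
  rot[10] = bacadccbbab$dacbdcddda
  rot[11] = acadccbbab$dacbdcdddab
  rot[12] = cadccbbab$dacbdcdddaba
  rot[13] = adccbbab$dacbdcdddabac
  rot[14] = dccbbab$dacbdcdddabaca
  rot[15] = ccbbab$dacbdcdddabacad
  rot[16] = cbbab$dacbdcdddabacadc
  rot[17] = bbab$dacbdcdddabacadcc
  rot[18] = bab$dacbdcdddabacadccb
  rot[19] = ab$dacbdcdddabacadccbb
  rot[20] = b$dacbdcdddabacadccbba
  rot[21] = $dacbdcdddabacadccbbab
Sorted (with $ < everything):
  sorted[0] = $dacbdcdddabacadccbbab
  sorted[1] = ab$dacbdcdddabacadccbb
  sorted[2] = abacadccbbab$dacbdcddd
  sorted[3] = acadccbbab$dacbdcdddab
  sorted[4] = acbdcdddabacadccbbab$d
  sorted[5] = adccbbab$dacbdcdddabac
  sorted[6] = b$dacbdcdddabacadccbba
  sorted[7] = bab$dacbdcdddabacadccb
  sorted[8] = bacadccbbab$dacbdcddda
  sorted[9] = bbab$dacbdcdddabacadcc
  sorted[10] = bdcdddabacadccbbab$dac
  sorted[11] = cadccbbab$dacbdcdddaba
  sorted[12] = cbbab$dacbdcdddabacadc
  sorted[13] = cbdcdddabacadccbbab$da
  sorted[14] = ccbbab$dacbdcdddabacad
  sorted[15] = cdddabacadccbbab$dacbd
  sorted[16] = dabacadccbbab$dacbdcdd
  sorted[17] = dacbdcdddabacadccbbab$
  sorted[18] = dccbbab$dacbdcdddabaca
  sorted[19] = dcdddabacadccbbab$dacb
  sorted[20] = ddabacadccbbab$dacbdcd
  sorted[21] = dddabacadccbbab$dacbdc
sorted[9] = bbab$dacbdcdddabacadcc

Answer: bbab$dacbdcdddabacadcc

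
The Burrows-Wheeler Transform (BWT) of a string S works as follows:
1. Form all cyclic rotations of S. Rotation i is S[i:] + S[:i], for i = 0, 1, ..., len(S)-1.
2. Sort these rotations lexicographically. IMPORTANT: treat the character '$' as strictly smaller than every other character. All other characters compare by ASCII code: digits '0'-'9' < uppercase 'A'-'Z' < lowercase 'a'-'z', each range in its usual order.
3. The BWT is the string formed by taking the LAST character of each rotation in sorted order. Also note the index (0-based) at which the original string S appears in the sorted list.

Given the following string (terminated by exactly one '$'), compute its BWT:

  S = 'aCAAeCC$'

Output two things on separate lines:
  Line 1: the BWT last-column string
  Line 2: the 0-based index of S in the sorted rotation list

Answer: CCACae$A
6

Derivation:
All 8 rotations (rotation i = S[i:]+S[:i]):
  rot[0] = aCAAeCC$
  rot[1] = CAAeCC$a
  rot[2] = AAeCC$aC
  rot[3] = AeCC$aCA
  rot[4] = eCC$aCAA
  rot[5] = CC$aCAAe
  rot[6] = C$aCAAeC
  rot[7] = $aCAAeCC
Sorted (with $ < everything):
  sorted[0] = $aCAAeCC  (last char: 'C')
  sorted[1] = AAeCC$aC  (last char: 'C')
  sorted[2] = AeCC$aCA  (last char: 'A')
  sorted[3] = C$aCAAeC  (last char: 'C')
  sorted[4] = CAAeCC$a  (last char: 'a')
  sorted[5] = CC$aCAAe  (last char: 'e')
  sorted[6] = aCAAeCC$  (last char: '$')
  sorted[7] = eCC$aCAA  (last char: 'A')
Last column: CCACae$A
Original string S is at sorted index 6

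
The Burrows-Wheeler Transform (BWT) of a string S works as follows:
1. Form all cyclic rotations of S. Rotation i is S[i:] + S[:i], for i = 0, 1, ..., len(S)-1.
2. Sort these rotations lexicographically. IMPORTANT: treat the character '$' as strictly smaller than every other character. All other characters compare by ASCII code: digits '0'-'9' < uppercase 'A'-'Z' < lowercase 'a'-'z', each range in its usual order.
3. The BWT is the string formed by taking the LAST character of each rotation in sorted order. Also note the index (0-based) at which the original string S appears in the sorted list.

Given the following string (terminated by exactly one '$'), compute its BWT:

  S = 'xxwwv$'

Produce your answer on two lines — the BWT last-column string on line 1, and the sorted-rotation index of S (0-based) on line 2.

Answer: vwwxx$
5

Derivation:
All 6 rotations (rotation i = S[i:]+S[:i]):
  rot[0] = xxwwv$
  rot[1] = xwwv$x
  rot[2] = wwv$xx
  rot[3] = wv$xxw
  rot[4] = v$xxww
  rot[5] = $xxwwv
Sorted (with $ < everything):
  sorted[0] = $xxwwv  (last char: 'v')
  sorted[1] = v$xxww  (last char: 'w')
  sorted[2] = wv$xxw  (last char: 'w')
  sorted[3] = wwv$xx  (last char: 'x')
  sorted[4] = xwwv$x  (last char: 'x')
  sorted[5] = xxwwv$  (last char: '$')
Last column: vwwxx$
Original string S is at sorted index 5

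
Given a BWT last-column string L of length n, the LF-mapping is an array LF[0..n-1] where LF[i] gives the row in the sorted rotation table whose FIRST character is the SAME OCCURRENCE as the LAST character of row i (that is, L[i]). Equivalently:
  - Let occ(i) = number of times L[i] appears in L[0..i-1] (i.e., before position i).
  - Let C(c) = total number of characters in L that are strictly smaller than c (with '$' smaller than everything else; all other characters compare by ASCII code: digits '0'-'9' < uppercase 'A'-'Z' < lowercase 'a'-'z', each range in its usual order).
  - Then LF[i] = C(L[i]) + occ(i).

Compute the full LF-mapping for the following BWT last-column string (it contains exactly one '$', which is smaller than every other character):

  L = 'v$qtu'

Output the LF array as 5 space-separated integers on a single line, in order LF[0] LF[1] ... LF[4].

Answer: 4 0 1 2 3

Derivation:
Char counts: '$':1, 'q':1, 't':1, 'u':1, 'v':1
C (first-col start): C('$')=0, C('q')=1, C('t')=2, C('u')=3, C('v')=4
L[0]='v': occ=0, LF[0]=C('v')+0=4+0=4
L[1]='$': occ=0, LF[1]=C('$')+0=0+0=0
L[2]='q': occ=0, LF[2]=C('q')+0=1+0=1
L[3]='t': occ=0, LF[3]=C('t')+0=2+0=2
L[4]='u': occ=0, LF[4]=C('u')+0=3+0=3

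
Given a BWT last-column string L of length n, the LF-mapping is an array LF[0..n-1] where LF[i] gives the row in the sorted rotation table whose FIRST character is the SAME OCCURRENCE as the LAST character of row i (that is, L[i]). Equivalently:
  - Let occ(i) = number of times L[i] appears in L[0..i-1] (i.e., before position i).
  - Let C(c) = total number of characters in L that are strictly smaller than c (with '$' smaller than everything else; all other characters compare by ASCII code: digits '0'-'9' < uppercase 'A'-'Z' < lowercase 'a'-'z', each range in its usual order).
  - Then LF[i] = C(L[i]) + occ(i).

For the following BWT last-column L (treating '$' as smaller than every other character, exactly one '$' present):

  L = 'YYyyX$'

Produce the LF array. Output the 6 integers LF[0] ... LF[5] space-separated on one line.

Answer: 2 3 4 5 1 0

Derivation:
Char counts: '$':1, 'X':1, 'Y':2, 'y':2
C (first-col start): C('$')=0, C('X')=1, C('Y')=2, C('y')=4
L[0]='Y': occ=0, LF[0]=C('Y')+0=2+0=2
L[1]='Y': occ=1, LF[1]=C('Y')+1=2+1=3
L[2]='y': occ=0, LF[2]=C('y')+0=4+0=4
L[3]='y': occ=1, LF[3]=C('y')+1=4+1=5
L[4]='X': occ=0, LF[4]=C('X')+0=1+0=1
L[5]='$': occ=0, LF[5]=C('$')+0=0+0=0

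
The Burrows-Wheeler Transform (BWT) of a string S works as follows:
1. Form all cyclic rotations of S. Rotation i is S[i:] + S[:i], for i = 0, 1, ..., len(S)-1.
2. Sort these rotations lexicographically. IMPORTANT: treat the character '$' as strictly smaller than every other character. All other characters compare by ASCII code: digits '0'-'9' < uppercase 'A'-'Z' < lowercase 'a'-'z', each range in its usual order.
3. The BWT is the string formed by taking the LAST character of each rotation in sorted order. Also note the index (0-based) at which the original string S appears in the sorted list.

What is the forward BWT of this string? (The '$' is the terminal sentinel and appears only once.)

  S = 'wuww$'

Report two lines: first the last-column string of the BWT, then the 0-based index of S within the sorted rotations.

Answer: www$u
3

Derivation:
All 5 rotations (rotation i = S[i:]+S[:i]):
  rot[0] = wuww$
  rot[1] = uww$w
  rot[2] = ww$wu
  rot[3] = w$wuw
  rot[4] = $wuww
Sorted (with $ < everything):
  sorted[0] = $wuww  (last char: 'w')
  sorted[1] = uww$w  (last char: 'w')
  sorted[2] = w$wuw  (last char: 'w')
  sorted[3] = wuww$  (last char: '$')
  sorted[4] = ww$wu  (last char: 'u')
Last column: www$u
Original string S is at sorted index 3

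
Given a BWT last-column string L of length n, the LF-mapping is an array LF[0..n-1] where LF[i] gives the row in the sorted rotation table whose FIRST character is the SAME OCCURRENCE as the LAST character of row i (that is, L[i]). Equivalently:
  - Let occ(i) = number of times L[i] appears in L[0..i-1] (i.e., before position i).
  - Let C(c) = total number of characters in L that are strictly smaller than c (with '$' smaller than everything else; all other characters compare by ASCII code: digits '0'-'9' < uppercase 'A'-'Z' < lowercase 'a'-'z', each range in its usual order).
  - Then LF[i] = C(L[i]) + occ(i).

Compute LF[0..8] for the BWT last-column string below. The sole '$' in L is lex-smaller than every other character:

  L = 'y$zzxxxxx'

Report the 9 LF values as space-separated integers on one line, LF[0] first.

Char counts: '$':1, 'x':5, 'y':1, 'z':2
C (first-col start): C('$')=0, C('x')=1, C('y')=6, C('z')=7
L[0]='y': occ=0, LF[0]=C('y')+0=6+0=6
L[1]='$': occ=0, LF[1]=C('$')+0=0+0=0
L[2]='z': occ=0, LF[2]=C('z')+0=7+0=7
L[3]='z': occ=1, LF[3]=C('z')+1=7+1=8
L[4]='x': occ=0, LF[4]=C('x')+0=1+0=1
L[5]='x': occ=1, LF[5]=C('x')+1=1+1=2
L[6]='x': occ=2, LF[6]=C('x')+2=1+2=3
L[7]='x': occ=3, LF[7]=C('x')+3=1+3=4
L[8]='x': occ=4, LF[8]=C('x')+4=1+4=5

Answer: 6 0 7 8 1 2 3 4 5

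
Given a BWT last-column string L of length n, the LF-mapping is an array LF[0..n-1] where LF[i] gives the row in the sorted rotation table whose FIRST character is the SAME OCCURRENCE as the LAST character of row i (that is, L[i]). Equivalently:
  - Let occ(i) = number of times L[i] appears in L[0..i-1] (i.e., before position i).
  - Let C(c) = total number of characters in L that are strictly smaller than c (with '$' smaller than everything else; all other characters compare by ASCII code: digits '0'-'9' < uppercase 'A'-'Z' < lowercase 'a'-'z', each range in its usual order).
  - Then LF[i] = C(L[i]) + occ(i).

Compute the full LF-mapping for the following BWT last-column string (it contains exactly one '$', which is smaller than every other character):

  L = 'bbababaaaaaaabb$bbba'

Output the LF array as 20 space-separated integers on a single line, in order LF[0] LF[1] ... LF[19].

Char counts: '$':1, 'a':10, 'b':9
C (first-col start): C('$')=0, C('a')=1, C('b')=11
L[0]='b': occ=0, LF[0]=C('b')+0=11+0=11
L[1]='b': occ=1, LF[1]=C('b')+1=11+1=12
L[2]='a': occ=0, LF[2]=C('a')+0=1+0=1
L[3]='b': occ=2, LF[3]=C('b')+2=11+2=13
L[4]='a': occ=1, LF[4]=C('a')+1=1+1=2
L[5]='b': occ=3, LF[5]=C('b')+3=11+3=14
L[6]='a': occ=2, LF[6]=C('a')+2=1+2=3
L[7]='a': occ=3, LF[7]=C('a')+3=1+3=4
L[8]='a': occ=4, LF[8]=C('a')+4=1+4=5
L[9]='a': occ=5, LF[9]=C('a')+5=1+5=6
L[10]='a': occ=6, LF[10]=C('a')+6=1+6=7
L[11]='a': occ=7, LF[11]=C('a')+7=1+7=8
L[12]='a': occ=8, LF[12]=C('a')+8=1+8=9
L[13]='b': occ=4, LF[13]=C('b')+4=11+4=15
L[14]='b': occ=5, LF[14]=C('b')+5=11+5=16
L[15]='$': occ=0, LF[15]=C('$')+0=0+0=0
L[16]='b': occ=6, LF[16]=C('b')+6=11+6=17
L[17]='b': occ=7, LF[17]=C('b')+7=11+7=18
L[18]='b': occ=8, LF[18]=C('b')+8=11+8=19
L[19]='a': occ=9, LF[19]=C('a')+9=1+9=10

Answer: 11 12 1 13 2 14 3 4 5 6 7 8 9 15 16 0 17 18 19 10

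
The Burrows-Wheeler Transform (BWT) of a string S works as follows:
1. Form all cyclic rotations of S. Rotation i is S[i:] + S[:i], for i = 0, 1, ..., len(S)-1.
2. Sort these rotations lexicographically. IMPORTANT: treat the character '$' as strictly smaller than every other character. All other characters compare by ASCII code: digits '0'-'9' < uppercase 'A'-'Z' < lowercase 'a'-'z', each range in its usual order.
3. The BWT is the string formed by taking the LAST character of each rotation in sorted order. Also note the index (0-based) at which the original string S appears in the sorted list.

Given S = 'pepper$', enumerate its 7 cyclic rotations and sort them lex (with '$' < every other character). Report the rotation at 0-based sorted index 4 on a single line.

All 7 rotations (rotation i = S[i:]+S[:i]):
  rot[0] = pepper$
  rot[1] = epper$p
  rot[2] = pper$pe
  rot[3] = per$pep
  rot[4] = er$pepp
  rot[5] = r$peppe
  rot[6] = $pepper
Sorted (with $ < everything):
  sorted[0] = $pepper
  sorted[1] = epper$p
  sorted[2] = er$pepp
  sorted[3] = pepper$
  sorted[4] = per$pep
  sorted[5] = pper$pe
  sorted[6] = r$peppe
sorted[4] = per$pep

Answer: per$pep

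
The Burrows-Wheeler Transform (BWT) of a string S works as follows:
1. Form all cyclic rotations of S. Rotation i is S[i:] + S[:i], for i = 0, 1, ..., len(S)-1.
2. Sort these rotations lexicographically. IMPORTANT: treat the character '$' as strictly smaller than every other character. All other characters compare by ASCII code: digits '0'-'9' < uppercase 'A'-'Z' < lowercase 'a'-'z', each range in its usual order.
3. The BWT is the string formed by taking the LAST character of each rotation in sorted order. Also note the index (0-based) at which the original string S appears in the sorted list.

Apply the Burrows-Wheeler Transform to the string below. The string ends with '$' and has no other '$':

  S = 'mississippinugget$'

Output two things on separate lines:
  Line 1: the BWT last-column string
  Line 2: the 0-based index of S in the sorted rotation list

All 18 rotations (rotation i = S[i:]+S[:i]):
  rot[0] = mississippinugget$
  rot[1] = ississippinugget$m
  rot[2] = ssissippinugget$mi
  rot[3] = sissippinugget$mis
  rot[4] = issippinugget$miss
  rot[5] = ssippinugget$missi
  rot[6] = sippinugget$missis
  rot[7] = ippinugget$mississ
  rot[8] = ppinugget$mississi
  rot[9] = pinugget$mississip
  rot[10] = inugget$mississipp
  rot[11] = nugget$mississippi
  rot[12] = ugget$mississippin
  rot[13] = gget$mississippinu
  rot[14] = get$mississippinug
  rot[15] = et$mississippinugg
  rot[16] = t$mississippinugge
  rot[17] = $mississippinugget
Sorted (with $ < everything):
  sorted[0] = $mississippinugget  (last char: 't')
  sorted[1] = et$mississippinugg  (last char: 'g')
  sorted[2] = get$mississippinug  (last char: 'g')
  sorted[3] = gget$mississippinu  (last char: 'u')
  sorted[4] = inugget$mississipp  (last char: 'p')
  sorted[5] = ippinugget$mississ  (last char: 's')
  sorted[6] = issippinugget$miss  (last char: 's')
  sorted[7] = ississippinugget$m  (last char: 'm')
  sorted[8] = mississippinugget$  (last char: '$')
  sorted[9] = nugget$mississippi  (last char: 'i')
  sorted[10] = pinugget$mississip  (last char: 'p')
  sorted[11] = ppinugget$mississi  (last char: 'i')
  sorted[12] = sippinugget$missis  (last char: 's')
  sorted[13] = sissippinugget$mis  (last char: 's')
  sorted[14] = ssippinugget$missi  (last char: 'i')
  sorted[15] = ssissippinugget$mi  (last char: 'i')
  sorted[16] = t$mississippinugge  (last char: 'e')
  sorted[17] = ugget$mississippin  (last char: 'n')
Last column: tggupssm$ipissiien
Original string S is at sorted index 8

Answer: tggupssm$ipissiien
8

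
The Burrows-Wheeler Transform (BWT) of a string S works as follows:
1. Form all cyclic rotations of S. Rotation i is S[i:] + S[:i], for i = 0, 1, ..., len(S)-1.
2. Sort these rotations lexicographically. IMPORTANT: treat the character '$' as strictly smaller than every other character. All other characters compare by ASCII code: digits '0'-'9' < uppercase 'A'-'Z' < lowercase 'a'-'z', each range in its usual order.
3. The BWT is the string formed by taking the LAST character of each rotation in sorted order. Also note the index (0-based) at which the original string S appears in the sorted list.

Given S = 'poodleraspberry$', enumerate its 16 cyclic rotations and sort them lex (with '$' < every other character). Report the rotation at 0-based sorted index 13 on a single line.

All 16 rotations (rotation i = S[i:]+S[:i]):
  rot[0] = poodleraspberry$
  rot[1] = oodleraspberry$p
  rot[2] = odleraspberry$po
  rot[3] = dleraspberry$poo
  rot[4] = leraspberry$pood
  rot[5] = eraspberry$poodl
  rot[6] = raspberry$poodle
  rot[7] = aspberry$poodler
  rot[8] = spberry$poodlera
  rot[9] = pberry$poodleras
  rot[10] = berry$poodlerasp
  rot[11] = erry$poodleraspb
  rot[12] = rry$poodleraspbe
  rot[13] = ry$poodleraspber
  rot[14] = y$poodleraspberr
  rot[15] = $poodleraspberry
Sorted (with $ < everything):
  sorted[0] = $poodleraspberry
  sorted[1] = aspberry$poodler
  sorted[2] = berry$poodlerasp
  sorted[3] = dleraspberry$poo
  sorted[4] = eraspberry$poodl
  sorted[5] = erry$poodleraspb
  sorted[6] = leraspberry$pood
  sorted[7] = odleraspberry$po
  sorted[8] = oodleraspberry$p
  sorted[9] = pberry$poodleras
  sorted[10] = poodleraspberry$
  sorted[11] = raspberry$poodle
  sorted[12] = rry$poodleraspbe
  sorted[13] = ry$poodleraspber
  sorted[14] = spberry$poodlera
  sorted[15] = y$poodleraspberr
sorted[13] = ry$poodleraspber

Answer: ry$poodleraspber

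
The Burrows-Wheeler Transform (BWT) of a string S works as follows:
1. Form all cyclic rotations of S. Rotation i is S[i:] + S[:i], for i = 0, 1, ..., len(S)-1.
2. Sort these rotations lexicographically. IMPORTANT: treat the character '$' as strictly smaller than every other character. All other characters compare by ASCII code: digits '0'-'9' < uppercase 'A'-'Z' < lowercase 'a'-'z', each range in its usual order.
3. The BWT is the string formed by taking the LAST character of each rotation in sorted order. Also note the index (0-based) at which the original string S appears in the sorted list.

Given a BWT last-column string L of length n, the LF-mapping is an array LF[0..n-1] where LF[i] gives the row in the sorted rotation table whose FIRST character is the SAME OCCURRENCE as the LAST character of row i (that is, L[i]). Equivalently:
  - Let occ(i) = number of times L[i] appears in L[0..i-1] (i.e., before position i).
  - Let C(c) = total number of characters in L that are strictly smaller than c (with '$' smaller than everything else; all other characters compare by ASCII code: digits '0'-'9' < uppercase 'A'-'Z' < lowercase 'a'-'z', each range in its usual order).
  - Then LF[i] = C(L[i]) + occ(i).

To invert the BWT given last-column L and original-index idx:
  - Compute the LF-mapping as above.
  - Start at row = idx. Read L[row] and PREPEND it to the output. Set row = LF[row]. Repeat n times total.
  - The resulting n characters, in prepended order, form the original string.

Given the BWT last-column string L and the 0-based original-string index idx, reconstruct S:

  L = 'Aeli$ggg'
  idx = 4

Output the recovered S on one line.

Answer: giggleA$

Derivation:
LF mapping: 1 2 7 6 0 3 4 5
Walk LF starting at row 4, prepending L[row]:
  step 1: row=4, L[4]='$', prepend. Next row=LF[4]=0
  step 2: row=0, L[0]='A', prepend. Next row=LF[0]=1
  step 3: row=1, L[1]='e', prepend. Next row=LF[1]=2
  step 4: row=2, L[2]='l', prepend. Next row=LF[2]=7
  step 5: row=7, L[7]='g', prepend. Next row=LF[7]=5
  step 6: row=5, L[5]='g', prepend. Next row=LF[5]=3
  step 7: row=3, L[3]='i', prepend. Next row=LF[3]=6
  step 8: row=6, L[6]='g', prepend. Next row=LF[6]=4
Reversed output: giggleA$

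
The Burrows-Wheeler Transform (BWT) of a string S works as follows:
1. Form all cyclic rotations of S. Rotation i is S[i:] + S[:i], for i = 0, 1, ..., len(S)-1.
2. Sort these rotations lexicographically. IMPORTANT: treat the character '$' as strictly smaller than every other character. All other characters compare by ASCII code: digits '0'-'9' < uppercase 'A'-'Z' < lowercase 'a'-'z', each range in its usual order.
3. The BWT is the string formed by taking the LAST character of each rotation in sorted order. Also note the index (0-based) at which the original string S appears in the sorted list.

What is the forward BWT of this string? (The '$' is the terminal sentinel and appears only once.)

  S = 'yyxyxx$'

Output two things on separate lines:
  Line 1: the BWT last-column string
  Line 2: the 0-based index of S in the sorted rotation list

Answer: xxyyxy$
6

Derivation:
All 7 rotations (rotation i = S[i:]+S[:i]):
  rot[0] = yyxyxx$
  rot[1] = yxyxx$y
  rot[2] = xyxx$yy
  rot[3] = yxx$yyx
  rot[4] = xx$yyxy
  rot[5] = x$yyxyx
  rot[6] = $yyxyxx
Sorted (with $ < everything):
  sorted[0] = $yyxyxx  (last char: 'x')
  sorted[1] = x$yyxyx  (last char: 'x')
  sorted[2] = xx$yyxy  (last char: 'y')
  sorted[3] = xyxx$yy  (last char: 'y')
  sorted[4] = yxx$yyx  (last char: 'x')
  sorted[5] = yxyxx$y  (last char: 'y')
  sorted[6] = yyxyxx$  (last char: '$')
Last column: xxyyxy$
Original string S is at sorted index 6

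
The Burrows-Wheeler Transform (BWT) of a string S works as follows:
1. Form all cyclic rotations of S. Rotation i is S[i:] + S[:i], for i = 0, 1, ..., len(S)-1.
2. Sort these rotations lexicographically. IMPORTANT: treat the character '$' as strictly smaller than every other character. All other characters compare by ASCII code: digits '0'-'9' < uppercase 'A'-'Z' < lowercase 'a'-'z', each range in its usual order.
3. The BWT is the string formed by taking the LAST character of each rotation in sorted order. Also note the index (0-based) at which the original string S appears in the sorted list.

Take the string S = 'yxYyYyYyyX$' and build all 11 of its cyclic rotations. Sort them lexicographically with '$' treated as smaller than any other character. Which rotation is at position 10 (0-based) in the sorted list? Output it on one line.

All 11 rotations (rotation i = S[i:]+S[:i]):
  rot[0] = yxYyYyYyyX$
  rot[1] = xYyYyYyyX$y
  rot[2] = YyYyYyyX$yx
  rot[3] = yYyYyyX$yxY
  rot[4] = YyYyyX$yxYy
  rot[5] = yYyyX$yxYyY
  rot[6] = YyyX$yxYyYy
  rot[7] = yyX$yxYyYyY
  rot[8] = yX$yxYyYyYy
  rot[9] = X$yxYyYyYyy
  rot[10] = $yxYyYyYyyX
Sorted (with $ < everything):
  sorted[0] = $yxYyYyYyyX
  sorted[1] = X$yxYyYyYyy
  sorted[2] = YyYyYyyX$yx
  sorted[3] = YyYyyX$yxYy
  sorted[4] = YyyX$yxYyYy
  sorted[5] = xYyYyYyyX$y
  sorted[6] = yX$yxYyYyYy
  sorted[7] = yYyYyyX$yxY
  sorted[8] = yYyyX$yxYyY
  sorted[9] = yxYyYyYyyX$
  sorted[10] = yyX$yxYyYyY
sorted[10] = yyX$yxYyYyY

Answer: yyX$yxYyYyY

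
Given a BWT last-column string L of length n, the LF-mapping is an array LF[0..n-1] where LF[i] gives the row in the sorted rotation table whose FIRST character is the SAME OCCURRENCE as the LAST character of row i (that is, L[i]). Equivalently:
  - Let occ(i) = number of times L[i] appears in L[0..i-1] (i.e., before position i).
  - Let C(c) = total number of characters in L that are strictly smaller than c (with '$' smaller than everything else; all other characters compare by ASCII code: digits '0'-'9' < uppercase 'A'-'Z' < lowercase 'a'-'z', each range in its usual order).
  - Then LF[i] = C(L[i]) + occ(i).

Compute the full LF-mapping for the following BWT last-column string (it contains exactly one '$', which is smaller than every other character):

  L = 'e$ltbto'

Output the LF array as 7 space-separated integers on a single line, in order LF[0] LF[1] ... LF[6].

Char counts: '$':1, 'b':1, 'e':1, 'l':1, 'o':1, 't':2
C (first-col start): C('$')=0, C('b')=1, C('e')=2, C('l')=3, C('o')=4, C('t')=5
L[0]='e': occ=0, LF[0]=C('e')+0=2+0=2
L[1]='$': occ=0, LF[1]=C('$')+0=0+0=0
L[2]='l': occ=0, LF[2]=C('l')+0=3+0=3
L[3]='t': occ=0, LF[3]=C('t')+0=5+0=5
L[4]='b': occ=0, LF[4]=C('b')+0=1+0=1
L[5]='t': occ=1, LF[5]=C('t')+1=5+1=6
L[6]='o': occ=0, LF[6]=C('o')+0=4+0=4

Answer: 2 0 3 5 1 6 4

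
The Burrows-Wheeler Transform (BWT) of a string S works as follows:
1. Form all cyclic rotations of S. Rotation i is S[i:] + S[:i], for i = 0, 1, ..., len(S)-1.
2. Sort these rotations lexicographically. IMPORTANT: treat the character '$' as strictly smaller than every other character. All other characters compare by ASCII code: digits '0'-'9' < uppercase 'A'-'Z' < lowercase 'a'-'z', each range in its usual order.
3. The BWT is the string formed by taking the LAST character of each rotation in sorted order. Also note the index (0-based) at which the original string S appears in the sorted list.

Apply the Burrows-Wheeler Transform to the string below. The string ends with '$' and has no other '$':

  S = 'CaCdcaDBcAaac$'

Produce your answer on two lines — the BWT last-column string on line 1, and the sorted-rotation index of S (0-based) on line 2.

Answer: ccD$aaCcAaaBdC
3

Derivation:
All 14 rotations (rotation i = S[i:]+S[:i]):
  rot[0] = CaCdcaDBcAaac$
  rot[1] = aCdcaDBcAaac$C
  rot[2] = CdcaDBcAaac$Ca
  rot[3] = dcaDBcAaac$CaC
  rot[4] = caDBcAaac$CaCd
  rot[5] = aDBcAaac$CaCdc
  rot[6] = DBcAaac$CaCdca
  rot[7] = BcAaac$CaCdcaD
  rot[8] = cAaac$CaCdcaDB
  rot[9] = Aaac$CaCdcaDBc
  rot[10] = aac$CaCdcaDBcA
  rot[11] = ac$CaCdcaDBcAa
  rot[12] = c$CaCdcaDBcAaa
  rot[13] = $CaCdcaDBcAaac
Sorted (with $ < everything):
  sorted[0] = $CaCdcaDBcAaac  (last char: 'c')
  sorted[1] = Aaac$CaCdcaDBc  (last char: 'c')
  sorted[2] = BcAaac$CaCdcaD  (last char: 'D')
  sorted[3] = CaCdcaDBcAaac$  (last char: '$')
  sorted[4] = CdcaDBcAaac$Ca  (last char: 'a')
  sorted[5] = DBcAaac$CaCdca  (last char: 'a')
  sorted[6] = aCdcaDBcAaac$C  (last char: 'C')
  sorted[7] = aDBcAaac$CaCdc  (last char: 'c')
  sorted[8] = aac$CaCdcaDBcA  (last char: 'A')
  sorted[9] = ac$CaCdcaDBcAa  (last char: 'a')
  sorted[10] = c$CaCdcaDBcAaa  (last char: 'a')
  sorted[11] = cAaac$CaCdcaDB  (last char: 'B')
  sorted[12] = caDBcAaac$CaCd  (last char: 'd')
  sorted[13] = dcaDBcAaac$CaC  (last char: 'C')
Last column: ccD$aaCcAaaBdC
Original string S is at sorted index 3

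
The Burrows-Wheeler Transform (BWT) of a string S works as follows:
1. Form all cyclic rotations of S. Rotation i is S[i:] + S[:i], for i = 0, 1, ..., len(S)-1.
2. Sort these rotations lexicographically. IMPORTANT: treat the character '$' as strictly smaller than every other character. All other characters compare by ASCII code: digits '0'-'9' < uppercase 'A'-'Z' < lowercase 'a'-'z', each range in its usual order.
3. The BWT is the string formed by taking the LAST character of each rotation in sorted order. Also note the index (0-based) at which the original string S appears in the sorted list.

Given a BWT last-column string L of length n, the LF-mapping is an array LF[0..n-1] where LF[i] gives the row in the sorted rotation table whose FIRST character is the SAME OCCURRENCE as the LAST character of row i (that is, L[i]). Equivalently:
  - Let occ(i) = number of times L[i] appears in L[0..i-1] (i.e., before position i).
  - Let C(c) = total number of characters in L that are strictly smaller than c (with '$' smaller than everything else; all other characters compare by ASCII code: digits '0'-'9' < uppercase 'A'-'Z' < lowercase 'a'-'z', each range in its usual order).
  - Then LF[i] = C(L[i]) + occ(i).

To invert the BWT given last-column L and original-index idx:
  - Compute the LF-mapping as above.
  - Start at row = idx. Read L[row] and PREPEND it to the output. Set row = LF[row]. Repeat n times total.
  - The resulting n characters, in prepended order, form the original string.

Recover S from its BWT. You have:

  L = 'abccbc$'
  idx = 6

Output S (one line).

Answer: ccbcba$

Derivation:
LF mapping: 1 2 4 5 3 6 0
Walk LF starting at row 6, prepending L[row]:
  step 1: row=6, L[6]='$', prepend. Next row=LF[6]=0
  step 2: row=0, L[0]='a', prepend. Next row=LF[0]=1
  step 3: row=1, L[1]='b', prepend. Next row=LF[1]=2
  step 4: row=2, L[2]='c', prepend. Next row=LF[2]=4
  step 5: row=4, L[4]='b', prepend. Next row=LF[4]=3
  step 6: row=3, L[3]='c', prepend. Next row=LF[3]=5
  step 7: row=5, L[5]='c', prepend. Next row=LF[5]=6
Reversed output: ccbcba$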